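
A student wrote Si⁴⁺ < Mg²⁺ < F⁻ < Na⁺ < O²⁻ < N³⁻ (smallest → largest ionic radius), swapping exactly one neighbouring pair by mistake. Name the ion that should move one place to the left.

Na⁺

Compare adjacent ions: both have 10 electrons but Z(Na)=11 > Z(F)=9, so Na⁺ should be the smaller of the two — yet in this increasing list F⁻ sits before Na⁺. Nothing else is reversed, so Na⁺ should move one place to the left.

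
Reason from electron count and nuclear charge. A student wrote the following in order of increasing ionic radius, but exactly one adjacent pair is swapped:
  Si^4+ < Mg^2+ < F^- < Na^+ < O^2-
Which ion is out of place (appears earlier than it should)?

Check each adjacent pair. F^- and Na^+ are reversed: they are isoelectronic (10 e⁻) and Na has more protons than F (11 vs 9), making Na^+ smaller. No other neighbouring pair contradicts the periodic trends, so F^- is the ion listed too early.

F^-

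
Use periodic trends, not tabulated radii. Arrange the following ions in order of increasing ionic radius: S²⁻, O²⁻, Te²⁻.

These ions sit in one column with identical charge. Each step down the periodic table adds a principal shell, increasing the radius.

O²⁻ < S²⁻ < Te²⁻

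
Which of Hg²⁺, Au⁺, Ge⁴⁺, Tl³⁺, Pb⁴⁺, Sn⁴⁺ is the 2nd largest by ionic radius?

Hg²⁺

Ge⁴⁺ has 28 e⁻ (Z=32), Sn⁴⁺ has 46 e⁻ (Z=50), Pb⁴⁺ has 78 e⁻ (Z=82), Tl³⁺ has 78 e⁻ (Z=81), Hg²⁺ has 78 e⁻ (Z=80), Au⁺ has 78 e⁻ (Z=79). Ge⁴⁺ < Sn⁴⁺ (same group, 1 shell fewer); Sn⁴⁺ < Pb⁴⁺ (same group, period 5 vs 6); Pb⁴⁺ < Tl³⁺ (isoelectronic, higher Z=82 is smaller); Tl³⁺ < Hg²⁺ (both 78 e⁻, Z=81>80); Hg²⁺ < Au⁺ (both 78 e⁻, Z=80>79).
So the order is Ge⁴⁺ < Sn⁴⁺ < Pb⁴⁺ < Tl³⁺ < Hg²⁺ < Au⁺; the 2nd-largest ion is Hg²⁺.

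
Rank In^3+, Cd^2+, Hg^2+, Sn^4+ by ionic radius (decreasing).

Work out protons and electrons: Sn^4+: 46 e⁻, Z=50, In^3+: 46 e⁻, Z=49, Cd^2+: 46 e⁻, Z=48, Hg^2+: 78 e⁻, Z=80. Sn^4+ < In^3+ (isoelectronic, higher Z=50 is smaller); In^3+ < Cd^2+ (isoelectronic, higher Z=49 is smaller); Cd^2+ < Hg^2+ (same group, period 5 vs 6).

Hg^2+ > Cd^2+ > In^3+ > Sn^4+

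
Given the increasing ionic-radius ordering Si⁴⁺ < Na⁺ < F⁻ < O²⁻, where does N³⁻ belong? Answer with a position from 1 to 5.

All of these have 10 electrons (isoelectronic). With the same electron cloud, the ion with the most protons pulls it in tightest. Nuclear charges: Si⁴⁺ (Z=14), Na⁺ (Z=11), F⁻ (Z=9), O²⁻ (Z=8), N³⁻ (Z=7). Highest Z is smallest.
With N³⁻ included the full order is Si⁴⁺ < Na⁺ < F⁻ < O²⁻ < N³⁻, so it takes position 5.

5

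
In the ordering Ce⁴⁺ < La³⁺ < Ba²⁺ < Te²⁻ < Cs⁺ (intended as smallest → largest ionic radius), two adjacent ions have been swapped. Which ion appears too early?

Te²⁻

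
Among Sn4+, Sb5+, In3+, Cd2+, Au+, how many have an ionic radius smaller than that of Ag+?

4

Tabulating Z and e⁻: Sb5+ has 46 e⁻ (Z=51), Sn4+ has 46 e⁻ (Z=50), In3+ has 46 e⁻ (Z=49), Cd2+ has 46 e⁻ (Z=48), Ag+ has 46 e⁻ (Z=47), Au+ has 78 e⁻ (Z=79). Sb5+ < Sn4+ (isoelectronic, higher Z=51 is smaller); Sn4+ < In3+ (isoelectronic, higher Z=50 is smaller); In3+ < Cd2+ (both 46 e⁻, Z=49>48); Cd2+ < Ag+ (isoelectronic, higher Z=48 is smaller); Ag+ < Au+ (same group, period 5 vs 6).
Relative to Ag+, the ions that are smaller are Sb5+, Sn4+, In3+, Cd2+. So 4 are smaller.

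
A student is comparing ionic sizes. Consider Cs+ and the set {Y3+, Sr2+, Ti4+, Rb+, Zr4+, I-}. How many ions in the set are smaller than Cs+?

First list Z and electron count for each: Ti4+ has 18 e⁻ (Z=22), Zr4+ has 36 e⁻ (Z=40), Y3+ has 36 e⁻ (Z=39), Sr2+ has 36 e⁻ (Z=38), Rb+ has 36 e⁻ (Z=37), Cs+ has 54 e⁻ (Z=55), I- has 54 e⁻ (Z=53). Ti4+ < Zr4+ (same group, 1 shell fewer); Zr4+ < Y3+ (isoelectronic, higher Z=40 is smaller); Y3+ < Sr2+ (isoelectronic, higher Z=39 is smaller); Sr2+ < Rb+ (both 36 e⁻, Z=38>37); Rb+ < Cs+ (same group, period 5 vs 6); Cs+ < I- (both 54 e⁻, Z=55>53).
Overall: Ti4+ < Zr4+ < Y3+ < Sr2+ < Rb+ < Cs+ < I-. Cs+ has 5 below it and 1 above. Count: 5.

5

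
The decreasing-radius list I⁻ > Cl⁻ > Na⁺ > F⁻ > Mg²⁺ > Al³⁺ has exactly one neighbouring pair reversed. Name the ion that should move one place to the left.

Scanning neighbour by neighbour, only Na⁺/F⁻ violates a trend: they are isoelectronic (10 e⁻) and Na has more protons than F (11 vs 9), making Na⁺ smaller. That makes F⁻ the one sitting a position late relative to where it belongs.

F⁻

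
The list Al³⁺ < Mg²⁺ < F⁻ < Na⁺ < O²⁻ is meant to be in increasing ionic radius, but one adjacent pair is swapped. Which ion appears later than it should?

Compare adjacent ions: they are isoelectronic (10 e⁻) and Na has more protons than F (11 vs 9), making Na⁺ smaller — yet in this increasing list F⁻ sits before Na⁺. Nothing else is reversed, so Na⁺ should move one place to the left.

Na⁺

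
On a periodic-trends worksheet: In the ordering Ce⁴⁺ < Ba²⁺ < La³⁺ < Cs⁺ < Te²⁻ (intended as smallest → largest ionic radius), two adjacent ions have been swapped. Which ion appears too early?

Ba²⁺

Check each adjacent pair. Ba²⁺ and La³⁺ are reversed: both have 54 electrons but Z(La)=57 > Z(Ba)=56, so La³⁺ should be the smaller of the two. No other neighbouring pair contradicts the periodic trends, so Ba²⁺ is the ion listed too early.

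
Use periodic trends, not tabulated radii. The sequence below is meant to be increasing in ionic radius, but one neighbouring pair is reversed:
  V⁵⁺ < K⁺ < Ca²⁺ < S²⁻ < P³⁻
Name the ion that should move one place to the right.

K⁺

The pair K⁺, Ca²⁺ is the wrong way round — Ca²⁺ and K⁺ share 18 electrons; the higher nuclear charge on Ca (Z=20) contracts it more, so Ca²⁺ < K⁺. All other adjacent pairs agree with periodic trends, so K⁺ is the misplaced ion.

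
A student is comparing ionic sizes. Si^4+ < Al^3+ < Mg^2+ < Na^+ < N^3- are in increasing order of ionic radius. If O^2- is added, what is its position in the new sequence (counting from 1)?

5

Isoelectronic series (10 e⁻ each). Size is set by nuclear charge: more protons means a smaller ion. Si^4+ (Z=14), Al^3+ (Z=13), Mg^2+ (Z=12), Na^+ (Z=11), O^2- (Z=8), N^3- (Z=7).
Putting O^2- in gives Si^4+ < Al^3+ < Mg^2+ < Na^+ < O^2- < N^3-; it lands at slot 5.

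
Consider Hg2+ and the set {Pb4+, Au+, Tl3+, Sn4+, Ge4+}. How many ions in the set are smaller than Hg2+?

4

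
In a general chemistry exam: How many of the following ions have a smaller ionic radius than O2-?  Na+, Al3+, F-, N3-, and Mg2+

These species are isoelectronic with 10 electrons. The only difference is the number of protons: Al3+ (Z=13), Mg2+ (Z=12), Na+ (Z=11), F- (Z=9), O2- (Z=8), N3- (Z=7). The strongest nuclear pull (Al3+) gives the smallest ion.
Relative to O2-, the ions that are smaller are Al3+, Mg2+, Na+, F-. So 4 are smaller.

4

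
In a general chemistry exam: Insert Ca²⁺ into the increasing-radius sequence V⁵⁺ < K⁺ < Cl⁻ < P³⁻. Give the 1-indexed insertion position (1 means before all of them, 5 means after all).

2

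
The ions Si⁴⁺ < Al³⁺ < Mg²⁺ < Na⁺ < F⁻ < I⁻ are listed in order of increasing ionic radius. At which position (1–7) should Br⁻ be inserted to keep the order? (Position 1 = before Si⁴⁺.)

6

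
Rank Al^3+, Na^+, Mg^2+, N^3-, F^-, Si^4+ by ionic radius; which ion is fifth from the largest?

Al^3+

Each ion has 10 electrons. The ranking follows nuclear charge in reverse — greater Z gives a smaller radius. Si^4+ (Z=14), Al^3+ (Z=13), Mg^2+ (Z=12), Na^+ (Z=11), F^- (Z=9), N^3- (Z=7).
That gives Si^4+ < Al^3+ < Mg^2+ < Na^+ < F^- < N^3-. From the largest end, number 5 is Al^3+.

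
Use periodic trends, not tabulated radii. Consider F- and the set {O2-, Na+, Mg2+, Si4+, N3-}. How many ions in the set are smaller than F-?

3

Isoelectronic series (10 e⁻ each). Size is set by nuclear charge: more protons means a smaller ion. Si4+ (Z=14), Mg2+ (Z=12), Na+ (Z=11), F- (Z=9), O2- (Z=8), N3- (Z=7).
Placing each against F-: smaller — Si4+, Mg2+, Na+; larger — O2-, N3-. So 3 are smaller.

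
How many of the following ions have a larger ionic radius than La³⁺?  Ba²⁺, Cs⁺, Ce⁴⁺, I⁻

3

Isoelectronic series (54 e⁻ each). Size is set by nuclear charge: more protons means a smaller ion. Ce⁴⁺ (Z=58), La³⁺ (Z=57), Ba²⁺ (Z=56), Cs⁺ (Z=55), I⁻ (Z=53).
Relative to La³⁺, the ions that are larger are Ba²⁺, Cs⁺, I⁻. That's 3.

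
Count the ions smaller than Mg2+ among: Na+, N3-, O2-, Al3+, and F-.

1

Isoelectronic series (10 e⁻ each). Size is set by nuclear charge: more protons means a smaller ion. Al3+ (Z=13), Mg2+ (Z=12), Na+ (Z=11), F- (Z=9), O2- (Z=8), N3- (Z=7).
Relative to Mg2+, the ions that are smaller are Al3+. So 1 is smaller.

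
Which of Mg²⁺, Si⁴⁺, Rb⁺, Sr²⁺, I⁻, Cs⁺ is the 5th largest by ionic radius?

Mg²⁺

Electron counts and nuclear charges: Si⁴⁺ (Z=14, 10 e⁻), Mg²⁺ (Z=12, 10 e⁻), Sr²⁺ (Z=38, 36 e⁻), Rb⁺ (Z=37, 36 e⁻), Cs⁺ (Z=55, 54 e⁻), I⁻ (Z=53, 54 e⁻). Si⁴⁺ < Mg²⁺ (isoelectronic, higher Z=14 is smaller); Mg²⁺ < Sr²⁺ (same group, 2 shells fewer); Sr²⁺ < Rb⁺ (isoelectronic, higher Z=38 is smaller); Rb⁺ < Cs⁺ (same group, 1 shell fewer); Cs⁺ < I⁻ (both 54 e⁻, Z=55>53).
So the order is Si⁴⁺ < Mg²⁺ < Sr²⁺ < Rb⁺ < Cs⁺ < I⁻; the 5th-largest ion is Mg²⁺.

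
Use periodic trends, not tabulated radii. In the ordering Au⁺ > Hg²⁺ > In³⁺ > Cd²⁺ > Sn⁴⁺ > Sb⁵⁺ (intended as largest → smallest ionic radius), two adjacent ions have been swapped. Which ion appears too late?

The pair In³⁺, Cd²⁺ is the wrong way round — both have 46 electrons but Z(In)=49 > Z(Cd)=48, so In³⁺ should be the smaller of the two. All other adjacent pairs agree with periodic trends, so Cd²⁺ is the misplaced ion.

Cd²⁺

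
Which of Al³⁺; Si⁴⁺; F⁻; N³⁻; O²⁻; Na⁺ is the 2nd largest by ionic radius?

All of these have 10 electrons (isoelectronic). With the same electron cloud, the ion with the most protons pulls it in tightest. Nuclear charges: Si⁴⁺ (Z=14), Al³⁺ (Z=13), Na⁺ (Z=11), F⁻ (Z=9), O²⁻ (Z=8), N³⁻ (Z=7). Highest Z is smallest.
Ordering: Si⁴⁺ < Al³⁺ < Na⁺ < F⁻ < O²⁻ < N³⁻. The 2nd largest is O²⁻.

O²⁻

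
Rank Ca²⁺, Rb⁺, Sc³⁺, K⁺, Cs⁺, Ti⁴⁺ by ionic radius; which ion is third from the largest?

K⁺

Tabulating Z and e⁻: Ti⁴⁺: 18 e⁻, Z=22, Sc³⁺: 18 e⁻, Z=21, Ca²⁺: 18 e⁻, Z=20, K⁺: 18 e⁻, Z=19, Rb⁺: 36 e⁻, Z=37, Cs⁺: 54 e⁻, Z=55. Ti⁴⁺ < Sc³⁺ (isoelectronic, higher Z=22 is smaller); Sc³⁺ < Ca²⁺ (isoelectronic, higher Z=21 is smaller); Ca²⁺ < K⁺ (isoelectronic, higher Z=20 is smaller); K⁺ < Rb⁺ (same group, 1 shell fewer); Rb⁺ < Cs⁺ (same group, period 5 vs 6).
Full ascending order: Ti⁴⁺ < Sc³⁺ < Ca²⁺ < K⁺ < Rb⁺ < Cs⁺. Counting from the largest, position 3 is K⁺.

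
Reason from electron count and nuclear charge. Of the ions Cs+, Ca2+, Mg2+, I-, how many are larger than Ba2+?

Tabulating Z and e⁻: Mg2+ (Z=12, 10 e⁻), Ca2+ (Z=20, 18 e⁻), Ba2+ (Z=56, 54 e⁻), Cs+ (Z=55, 54 e⁻), I- (Z=53, 54 e⁻). Mg2+ < Ca2+ (same group, period 3 vs 4); Ca2+ < Ba2+ (same group, 2 shells fewer); Ba2+ < Cs+ (both 54 e⁻, Z=56>55); Cs+ < I- (isoelectronic, higher Z=55 is smaller).
Placing each against Ba2+: smaller — Mg2+, Ca2+; larger — Cs+, I-. That's 2.

2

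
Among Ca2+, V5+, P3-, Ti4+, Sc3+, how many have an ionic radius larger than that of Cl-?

These species are isoelectronic with 18 electrons. The only difference is the number of protons: V5+ (Z=23), Ti4+ (Z=22), Sc3+ (Z=21), Ca2+ (Z=20), Cl- (Z=17), P3- (Z=15). The strongest nuclear pull (V5+) gives the smallest ion.
Relative to Cl-, the ions that are larger are P3-. Count: 1.

1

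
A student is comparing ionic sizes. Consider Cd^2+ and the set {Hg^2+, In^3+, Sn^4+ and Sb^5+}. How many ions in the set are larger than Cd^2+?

1

Work out protons and electrons: Sb^5+ has 46 e⁻ (Z=51), Sn^4+ has 46 e⁻ (Z=50), In^3+ has 46 e⁻ (Z=49), Cd^2+ has 46 e⁻ (Z=48), Hg^2+ has 78 e⁻ (Z=80). Sb^5+ < Sn^4+ (isoelectronic, higher Z=51 is smaller); Sn^4+ < In^3+ (both 46 e⁻, Z=50>49); In^3+ < Cd^2+ (both 46 e⁻, Z=49>48); Cd^2+ < Hg^2+ (same group, 1 shell fewer).
Ordering all of them (including Cd^2+) by radius gives Sb^5+ < Sn^4+ < In^3+ < Cd^2+ < Hg^2+. That's 1.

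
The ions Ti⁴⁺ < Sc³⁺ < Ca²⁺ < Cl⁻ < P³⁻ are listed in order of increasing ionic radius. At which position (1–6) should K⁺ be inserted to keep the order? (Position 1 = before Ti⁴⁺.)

Each ion has 18 electrons. The ranking follows nuclear charge in reverse — greater Z gives a smaller radius. Ti⁴⁺ (Z=22), Sc³⁺ (Z=21), Ca²⁺ (Z=20), K⁺ (Z=19), Cl⁻ (Z=17), P³⁻ (Z=15).
Putting K⁺ in gives Ti⁴⁺ < Sc³⁺ < Ca²⁺ < K⁺ < Cl⁻ < P³⁻; it lands at slot 4.

4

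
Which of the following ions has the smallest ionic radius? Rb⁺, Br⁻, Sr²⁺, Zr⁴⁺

Zr⁴⁺

All of these have 36 electrons (isoelectronic). With the same electron cloud, the ion with the most protons pulls it in tightest. Nuclear charges: Zr⁴⁺ (Z=40), Sr²⁺ (Z=38), Rb⁺ (Z=37), Br⁻ (Z=35). Highest Z is smallest.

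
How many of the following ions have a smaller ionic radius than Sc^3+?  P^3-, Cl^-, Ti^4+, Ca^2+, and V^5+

All of these have 18 electrons (isoelectronic). With the same electron cloud, the ion with the most protons pulls it in tightest. Nuclear charges: V^5+ (Z=23), Ti^4+ (Z=22), Sc^3+ (Z=21), Ca^2+ (Z=20), Cl^- (Z=17), P^3- (Z=15). Highest Z is smallest.
Overall: V^5+ < Ti^4+ < Sc^3+ < Ca^2+ < Cl^- < P^3-. Sc^3+ has 2 below it and 3 above. So 2 are smaller.

2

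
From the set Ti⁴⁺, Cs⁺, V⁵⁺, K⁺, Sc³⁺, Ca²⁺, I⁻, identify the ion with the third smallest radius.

Sc³⁺

Work out protons and electrons: V⁵⁺ (Z=23, 18 e⁻), Ti⁴⁺ (Z=22, 18 e⁻), Sc³⁺ (Z=21, 18 e⁻), Ca²⁺ (Z=20, 18 e⁻), K⁺ (Z=19, 18 e⁻), Cs⁺ (Z=55, 54 e⁻), I⁻ (Z=53, 54 e⁻). V⁵⁺ < Ti⁴⁺ (isoelectronic, higher Z=23 is smaller); Ti⁴⁺ < Sc³⁺ (isoelectronic, higher Z=22 is smaller); Sc³⁺ < Ca²⁺ (both 18 e⁻, Z=21>20); Ca²⁺ < K⁺ (both 18 e⁻, Z=20>19); K⁺ < Cs⁺ (same group, 2 shells fewer); Cs⁺ < I⁻ (isoelectronic, higher Z=55 is smaller).
That gives V⁵⁺ < Ti⁴⁺ < Sc³⁺ < Ca²⁺ < K⁺ < Cs⁺ < I⁻. From the smallest end, number 3 is Sc³⁺.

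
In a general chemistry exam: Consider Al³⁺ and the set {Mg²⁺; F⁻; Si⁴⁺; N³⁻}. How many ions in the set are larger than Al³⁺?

3

All of these have 10 electrons (isoelectronic). With the same electron cloud, the ion with the most protons pulls it in tightest. Nuclear charges: Si⁴⁺ (Z=14), Al³⁺ (Z=13), Mg²⁺ (Z=12), F⁻ (Z=9), N³⁻ (Z=7). Highest Z is smallest.
Placing each against Al³⁺: smaller — Si⁴⁺; larger — Mg²⁺, F⁻, N³⁻. That's 3.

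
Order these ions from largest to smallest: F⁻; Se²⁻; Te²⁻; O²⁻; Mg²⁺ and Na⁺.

Tabulating Z and e⁻: Mg²⁺ (Z=12, 10 e⁻), Na⁺ (Z=11, 10 e⁻), F⁻ (Z=9, 10 e⁻), O²⁻ (Z=8, 10 e⁻), Se²⁻ (Z=34, 36 e⁻), Te²⁻ (Z=52, 54 e⁻). Mg²⁺ < Na⁺ (both 10 e⁻, Z=12>11); Na⁺ < F⁻ (isoelectronic, higher Z=11 is smaller); F⁻ < O²⁻ (both 10 e⁻, Z=9>8); O²⁻ < Se²⁻ (same group, period 2 vs 4); Se²⁻ < Te²⁻ (same group, period 4 vs 5).

Te²⁻ > Se²⁻ > O²⁻ > F⁻ > Na⁺ > Mg²⁺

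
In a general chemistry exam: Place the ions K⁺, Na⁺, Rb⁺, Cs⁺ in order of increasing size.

Na⁺ < K⁺ < Rb⁺ < Cs⁺

All are in the same group with charge +1. Radius grows down the group as n (the outermost shell) increases.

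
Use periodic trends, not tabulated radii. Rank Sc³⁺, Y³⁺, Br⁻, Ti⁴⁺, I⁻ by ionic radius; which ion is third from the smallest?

First list Z and electron count for each: Ti⁴⁺: 18 e⁻, Z=22, Sc³⁺: 18 e⁻, Z=21, Y³⁺: 36 e⁻, Z=39, Br⁻: 36 e⁻, Z=35, I⁻: 54 e⁻, Z=53. Ti⁴⁺ < Sc³⁺ (isoelectronic, higher Z=22 is smaller); Sc³⁺ < Y³⁺ (same group, 1 shell fewer); Y³⁺ < Br⁻ (isoelectronic, higher Z=39 is smaller); Br⁻ < I⁻ (same group, period 4 vs 5).
That gives Ti⁴⁺ < Sc³⁺ < Y³⁺ < Br⁻ < I⁻. From the smallest end, number 3 is Y³⁺.

Y³⁺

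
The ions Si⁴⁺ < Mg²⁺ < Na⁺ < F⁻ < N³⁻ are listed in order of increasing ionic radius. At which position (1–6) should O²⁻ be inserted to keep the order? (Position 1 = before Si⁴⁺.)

5

Isoelectronic series (10 e⁻ each). Size is set by nuclear charge: more protons means a smaller ion. Si⁴⁺ (Z=14), Mg²⁺ (Z=12), Na⁺ (Z=11), F⁻ (Z=9), O²⁻ (Z=8), N³⁻ (Z=7).
Putting O²⁻ in gives Si⁴⁺ < Mg²⁺ < Na⁺ < F⁻ < O²⁻ < N³⁻; it lands at slot 5.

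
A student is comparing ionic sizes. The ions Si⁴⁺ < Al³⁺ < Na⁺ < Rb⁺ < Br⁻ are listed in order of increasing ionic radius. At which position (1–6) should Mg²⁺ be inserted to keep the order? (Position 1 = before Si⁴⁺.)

Tabulating Z and e⁻: Si⁴⁺ (Z=14, 10 e⁻), Al³⁺ (Z=13, 10 e⁻), Mg²⁺ (Z=12, 10 e⁻), Na⁺ (Z=11, 10 e⁻), Rb⁺ (Z=37, 36 e⁻), Br⁻ (Z=35, 36 e⁻). Si⁴⁺ < Al³⁺ (isoelectronic, higher Z=14 is smaller); Al³⁺ < Mg²⁺ (isoelectronic, higher Z=13 is smaller); Mg²⁺ < Na⁺ (both 10 e⁻, Z=12>11); Na⁺ < Rb⁺ (same group, period 3 vs 5); Rb⁺ < Br⁻ (both 36 e⁻, Z=37>35).
The complete sequence is Si⁴⁺ < Al³⁺ < Mg²⁺ < Na⁺ < Rb⁺ < Br⁻. Mg²⁺ sits at position 3.

3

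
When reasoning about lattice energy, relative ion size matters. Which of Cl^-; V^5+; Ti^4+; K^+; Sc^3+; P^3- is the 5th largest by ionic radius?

Ti^4+

All of these have 18 electrons (isoelectronic). With the same electron cloud, the ion with the most protons pulls it in tightest. Nuclear charges: V^5+ (Z=23), Ti^4+ (Z=22), Sc^3+ (Z=21), K^+ (Z=19), Cl^- (Z=17), P^3- (Z=15). Highest Z is smallest.
Full ascending order: V^5+ < Ti^4+ < Sc^3+ < K^+ < Cl^- < P^3-. Counting from the largest, position 5 is Ti^4+.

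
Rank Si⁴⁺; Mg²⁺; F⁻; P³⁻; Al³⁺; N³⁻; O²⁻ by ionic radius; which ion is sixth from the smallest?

First list Z and electron count for each: Si⁴⁺ has 10 e⁻ (Z=14), Al³⁺ has 10 e⁻ (Z=13), Mg²⁺ has 10 e⁻ (Z=12), F⁻ has 10 e⁻ (Z=9), O²⁻ has 10 e⁻ (Z=8), N³⁻ has 10 e⁻ (Z=7), P³⁻ has 18 e⁻ (Z=15). Si⁴⁺ < Al³⁺ (isoelectronic, higher Z=14 is smaller); Al³⁺ < Mg²⁺ (isoelectronic, higher Z=13 is smaller); Mg²⁺ < F⁻ (isoelectronic, higher Z=12 is smaller); F⁻ < O²⁻ (isoelectronic, higher Z=9 is smaller); O²⁻ < N³⁻ (both 10 e⁻, Z=8>7); N³⁻ < P³⁻ (same group, period 2 vs 3).
That gives Si⁴⁺ < Al³⁺ < Mg²⁺ < F⁻ < O²⁻ < N³⁻ < P³⁻. From the smallest end, number 6 is N³⁻.

N³⁻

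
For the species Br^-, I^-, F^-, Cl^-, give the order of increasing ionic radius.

These ions sit in one column with identical charge. Each step down the periodic table adds a principal shell, increasing the radius.

F^- < Cl^- < Br^- < I^-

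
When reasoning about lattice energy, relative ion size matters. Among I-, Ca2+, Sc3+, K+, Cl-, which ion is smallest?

Sc3+

Tabulating Z and e⁻: Sc3+ (Z=21, 18 e⁻), Ca2+ (Z=20, 18 e⁻), K+ (Z=19, 18 e⁻), Cl- (Z=17, 18 e⁻), I- (Z=53, 54 e⁻). Sc3+ < Ca2+ (isoelectronic, higher Z=21 is smaller); Ca2+ < K+ (both 18 e⁻, Z=20>19); K+ < Cl- (both 18 e⁻, Z=19>17); Cl- < I- (same group, 2 shells fewer).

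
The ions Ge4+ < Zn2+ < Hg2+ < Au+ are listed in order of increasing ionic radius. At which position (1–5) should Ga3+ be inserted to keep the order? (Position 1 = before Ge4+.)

Tabulating Z and e⁻: Ge4+: 28 e⁻, Z=32, Ga3+: 28 e⁻, Z=31, Zn2+: 28 e⁻, Z=30, Hg2+: 78 e⁻, Z=80, Au+: 78 e⁻, Z=79. Ge4+ < Ga3+ (isoelectronic, higher Z=32 is smaller); Ga3+ < Zn2+ (both 28 e⁻, Z=31>30); Zn2+ < Hg2+ (same group, 2 shells fewer); Hg2+ < Au+ (isoelectronic, higher Z=80 is smaller).
The complete sequence is Ge4+ < Ga3+ < Zn2+ < Hg2+ < Au+. Ga3+ sits at position 2.

2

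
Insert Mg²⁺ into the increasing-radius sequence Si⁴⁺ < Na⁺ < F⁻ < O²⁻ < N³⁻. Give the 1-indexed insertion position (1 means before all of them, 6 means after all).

2

All of these have 10 electrons (isoelectronic). With the same electron cloud, the ion with the most protons pulls it in tightest. Nuclear charges: Si⁴⁺ (Z=14), Mg²⁺ (Z=12), Na⁺ (Z=11), F⁻ (Z=9), O²⁻ (Z=8), N³⁻ (Z=7). Highest Z is smallest.
The complete sequence is Si⁴⁺ < Mg²⁺ < Na⁺ < F⁻ < O²⁻ < N³⁻. Mg²⁺ sits at position 2.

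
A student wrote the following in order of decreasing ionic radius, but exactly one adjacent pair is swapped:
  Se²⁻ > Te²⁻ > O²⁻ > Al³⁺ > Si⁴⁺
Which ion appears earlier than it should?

Se²⁻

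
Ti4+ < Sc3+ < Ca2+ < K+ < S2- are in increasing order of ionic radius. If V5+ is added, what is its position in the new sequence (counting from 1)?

1

Each ion has 18 electrons. The ranking follows nuclear charge in reverse — greater Z gives a smaller radius. V5+ (Z=23), Ti4+ (Z=22), Sc3+ (Z=21), Ca2+ (Z=20), K+ (Z=19), S2- (Z=16).
With V5+ included the full order is V5+ < Ti4+ < Sc3+ < Ca2+ < K+ < S2-, so it takes position 1.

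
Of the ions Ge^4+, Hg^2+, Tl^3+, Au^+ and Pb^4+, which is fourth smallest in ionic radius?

Hg^2+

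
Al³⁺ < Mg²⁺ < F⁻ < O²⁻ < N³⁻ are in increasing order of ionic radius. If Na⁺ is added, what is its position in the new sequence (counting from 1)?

Each ion has 10 electrons. The ranking follows nuclear charge in reverse — greater Z gives a smaller radius. Al³⁺ (Z=13), Mg²⁺ (Z=12), Na⁺ (Z=11), F⁻ (Z=9), O²⁻ (Z=8), N³⁻ (Z=7).
Putting Na⁺ in gives Al³⁺ < Mg²⁺ < Na⁺ < F⁻ < O²⁻ < N³⁻; it lands at slot 3.

3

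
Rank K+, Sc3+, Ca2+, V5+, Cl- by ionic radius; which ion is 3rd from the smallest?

Ca2+

All of these have 18 electrons (isoelectronic). With the same electron cloud, the ion with the most protons pulls it in tightest. Nuclear charges: V5+ (Z=23), Sc3+ (Z=21), Ca2+ (Z=20), K+ (Z=19), Cl- (Z=17). Highest Z is smallest.
Full ascending order: V5+ < Sc3+ < Ca2+ < K+ < Cl-. Counting from the smallest, position 3 is Ca2+.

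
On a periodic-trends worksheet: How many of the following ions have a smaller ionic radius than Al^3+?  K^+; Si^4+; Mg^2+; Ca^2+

Si^4+: 10 e⁻, Z=14, Al^3+: 10 e⁻, Z=13, Mg^2+: 10 e⁻, Z=12, Ca^2+: 18 e⁻, Z=20, K^+: 18 e⁻, Z=19. Si^4+ < Al^3+ (isoelectronic, higher Z=14 is smaller); Al^3+ < Mg^2+ (isoelectronic, higher Z=13 is smaller); Mg^2+ < Ca^2+ (same group, 1 shell fewer); Ca^2+ < K^+ (both 18 e⁻, Z=20>19).
Relative to Al^3+, the ions that are smaller are Si^4+. So 1 is smaller.

1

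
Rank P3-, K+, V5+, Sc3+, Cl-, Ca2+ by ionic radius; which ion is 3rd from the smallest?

Ca2+

All of these have 18 electrons (isoelectronic). With the same electron cloud, the ion with the most protons pulls it in tightest. Nuclear charges: V5+ (Z=23), Sc3+ (Z=21), Ca2+ (Z=20), K+ (Z=19), Cl- (Z=17), P3- (Z=15). Highest Z is smallest.
Ordering: V5+ < Sc3+ < Ca2+ < K+ < Cl- < P3-. The 3rd smallest is Ca2+.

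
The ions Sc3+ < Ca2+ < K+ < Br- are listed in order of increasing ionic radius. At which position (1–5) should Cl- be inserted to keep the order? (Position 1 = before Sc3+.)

4

First list Z and electron count for each: Sc3+ (Z=21, 18 e⁻), Ca2+ (Z=20, 18 e⁻), K+ (Z=19, 18 e⁻), Cl- (Z=17, 18 e⁻), Br- (Z=35, 36 e⁻). Sc3+ < Ca2+ (both 18 e⁻, Z=21>20); Ca2+ < K+ (both 18 e⁻, Z=20>19); K+ < Cl- (isoelectronic, higher Z=19 is smaller); Cl- < Br- (same group, 1 shell fewer).
Merged order: Sc3+ < Ca2+ < K+ < Cl- < Br- — Cl- is number 4.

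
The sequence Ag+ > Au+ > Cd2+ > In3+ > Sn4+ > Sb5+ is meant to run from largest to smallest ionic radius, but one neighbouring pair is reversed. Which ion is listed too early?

Ag+

The pair Ag+, Au+ is the wrong way round — same group and charge — period 5 sits above period 6, so Ag+ is smaller. All other adjacent pairs agree with periodic trends, so Ag+ is the misplaced ion.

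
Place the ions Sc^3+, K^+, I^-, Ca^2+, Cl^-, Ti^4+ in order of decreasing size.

I^- > Cl^- > K^+ > Ca^2+ > Sc^3+ > Ti^4+

Tabulating Z and e⁻: Ti^4+ (Z=22, 18 e⁻), Sc^3+ (Z=21, 18 e⁻), Ca^2+ (Z=20, 18 e⁻), K^+ (Z=19, 18 e⁻), Cl^- (Z=17, 18 e⁻), I^- (Z=53, 54 e⁻). Ti^4+ < Sc^3+ (isoelectronic, higher Z=22 is smaller); Sc^3+ < Ca^2+ (isoelectronic, higher Z=21 is smaller); Ca^2+ < K^+ (isoelectronic, higher Z=20 is smaller); K^+ < Cl^- (isoelectronic, higher Z=19 is smaller); Cl^- < I^- (same group, period 3 vs 5).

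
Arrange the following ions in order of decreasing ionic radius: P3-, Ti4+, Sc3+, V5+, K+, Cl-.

These species are isoelectronic with 18 electrons. The only difference is the number of protons: V5+ (Z=23), Ti4+ (Z=22), Sc3+ (Z=21), K+ (Z=19), Cl- (Z=17), P3- (Z=15). The strongest nuclear pull (V5+) gives the smallest ion.

P3- > Cl- > K+ > Sc3+ > Ti4+ > V5+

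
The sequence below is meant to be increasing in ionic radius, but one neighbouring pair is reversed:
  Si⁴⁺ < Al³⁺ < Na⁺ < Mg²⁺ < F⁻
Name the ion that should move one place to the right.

Na⁺

Scanning neighbour by neighbour, only Na⁺/Mg²⁺ violates a trend: Mg²⁺ and Na⁺ share 10 electrons; the higher nuclear charge on Mg (Z=12) contracts it more, so Mg²⁺ < Na⁺. That makes Na⁺ the one sitting a position early relative to where it belongs.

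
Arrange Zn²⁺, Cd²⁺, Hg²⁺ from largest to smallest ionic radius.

All are in the same group with charge +2. Radius grows down the group as n (the outermost shell) increases.

Hg²⁺ > Cd²⁺ > Zn²⁺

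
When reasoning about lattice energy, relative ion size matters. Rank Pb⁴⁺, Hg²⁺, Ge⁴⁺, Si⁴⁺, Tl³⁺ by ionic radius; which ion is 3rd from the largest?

Pb⁴⁺

First list Z and electron count for each: Si⁴⁺ has 10 e⁻ (Z=14), Ge⁴⁺ has 28 e⁻ (Z=32), Pb⁴⁺ has 78 e⁻ (Z=82), Tl³⁺ has 78 e⁻ (Z=81), Hg²⁺ has 78 e⁻ (Z=80). Si⁴⁺ < Ge⁴⁺ (same group, period 3 vs 4); Ge⁴⁺ < Pb⁴⁺ (same group, period 4 vs 6); Pb⁴⁺ < Tl³⁺ (isoelectronic, higher Z=82 is smaller); Tl³⁺ < Hg²⁺ (isoelectronic, higher Z=81 is smaller).
So the order is Si⁴⁺ < Ge⁴⁺ < Pb⁴⁺ < Tl³⁺ < Hg²⁺; the 3rd-largest ion is Pb⁴⁺.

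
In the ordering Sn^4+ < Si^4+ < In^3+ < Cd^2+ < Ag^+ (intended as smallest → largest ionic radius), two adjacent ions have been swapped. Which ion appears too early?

Sn^4+

The pair Sn^4+, Si^4+ is the wrong way round — same group and charge — period 3 sits above period 5, so Si^4+ is smaller. All other adjacent pairs agree with periodic trends, so Sn^4+ is the misplaced ion.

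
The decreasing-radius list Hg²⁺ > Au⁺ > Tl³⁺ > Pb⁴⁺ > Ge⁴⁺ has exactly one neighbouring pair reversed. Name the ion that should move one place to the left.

Au⁺

The pair Hg²⁺, Au⁺ is the wrong way round — they are isoelectronic (78 e⁻) and Hg has more protons than Au (80 vs 79), making Hg²⁺ smaller. All other adjacent pairs agree with periodic trends, so Au⁺ is the misplaced ion.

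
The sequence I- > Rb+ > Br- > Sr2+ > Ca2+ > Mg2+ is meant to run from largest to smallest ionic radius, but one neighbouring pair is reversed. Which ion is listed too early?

Rb+

Scanning neighbour by neighbour, only Rb+/Br- violates a trend: both have 36 electrons but Z(Rb)=37 > Z(Br)=35, so Rb+ should be the smaller of the two. That makes Rb+ the one sitting a position early relative to where it belongs.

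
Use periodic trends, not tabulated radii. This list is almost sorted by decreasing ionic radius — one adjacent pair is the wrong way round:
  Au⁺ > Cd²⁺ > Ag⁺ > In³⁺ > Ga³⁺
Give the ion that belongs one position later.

Compare adjacent ions: they are isoelectronic (46 e⁻) and Cd has more protons than Ag (48 vs 47), making Cd²⁺ smaller — yet in this decreasing list Cd²⁺ sits before Ag⁺. Nothing else is reversed, so Cd²⁺ should move one place to the right.

Cd²⁺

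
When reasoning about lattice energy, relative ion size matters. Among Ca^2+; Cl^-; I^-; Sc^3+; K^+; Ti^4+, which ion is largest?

I^-

Tabulating Z and e⁻: Ti^4+: 18 e⁻, Z=22, Sc^3+: 18 e⁻, Z=21, Ca^2+: 18 e⁻, Z=20, K^+: 18 e⁻, Z=19, Cl^-: 18 e⁻, Z=17, I^-: 54 e⁻, Z=53. Ti^4+ < Sc^3+ (isoelectronic, higher Z=22 is smaller); Sc^3+ < Ca^2+ (both 18 e⁻, Z=21>20); Ca^2+ < K^+ (both 18 e⁻, Z=20>19); K^+ < Cl^- (isoelectronic, higher Z=19 is smaller); Cl^- < I^- (same group, 2 shells fewer).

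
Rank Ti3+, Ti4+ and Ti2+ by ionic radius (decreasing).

For a single element, ionic radius drops as positive charge rises — Ti4+ < Ti2+.

Ti2+ > Ti3+ > Ti4+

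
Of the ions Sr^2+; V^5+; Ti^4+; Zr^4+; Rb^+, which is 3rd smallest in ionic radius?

Electron counts and nuclear charges: V^5+ has 18 e⁻ (Z=23), Ti^4+ has 18 e⁻ (Z=22), Zr^4+ has 36 e⁻ (Z=40), Sr^2+ has 36 e⁻ (Z=38), Rb^+ has 36 e⁻ (Z=37). V^5+ < Ti^4+ (isoelectronic, higher Z=23 is smaller); Ti^4+ < Zr^4+ (same group, 1 shell fewer); Zr^4+ < Sr^2+ (isoelectronic, higher Z=40 is smaller); Sr^2+ < Rb^+ (isoelectronic, higher Z=38 is smaller).
Ordering: V^5+ < Ti^4+ < Zr^4+ < Sr^2+ < Rb^+. The 3rd smallest is Zr^4+.

Zr^4+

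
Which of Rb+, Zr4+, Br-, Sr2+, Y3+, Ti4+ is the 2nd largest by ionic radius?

Ti4+ (Z=22, 18 e⁻), Zr4+ (Z=40, 36 e⁻), Y3+ (Z=39, 36 e⁻), Sr2+ (Z=38, 36 e⁻), Rb+ (Z=37, 36 e⁻), Br- (Z=35, 36 e⁻). Ti4+ < Zr4+ (same group, period 4 vs 5); Zr4+ < Y3+ (both 36 e⁻, Z=40>39); Y3+ < Sr2+ (both 36 e⁻, Z=39>38); Sr2+ < Rb+ (both 36 e⁻, Z=38>37); Rb+ < Br- (isoelectronic, higher Z=37 is smaller).
Ordering: Ti4+ < Zr4+ < Y3+ < Sr2+ < Rb+ < Br-. The 2nd largest is Rb+.

Rb+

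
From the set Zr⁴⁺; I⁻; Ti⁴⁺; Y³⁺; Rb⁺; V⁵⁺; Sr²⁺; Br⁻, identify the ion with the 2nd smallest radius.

Ti⁴⁺

Tabulating Z and e⁻: V⁵⁺ has 18 e⁻ (Z=23), Ti⁴⁺ has 18 e⁻ (Z=22), Zr⁴⁺ has 36 e⁻ (Z=40), Y³⁺ has 36 e⁻ (Z=39), Sr²⁺ has 36 e⁻ (Z=38), Rb⁺ has 36 e⁻ (Z=37), Br⁻ has 36 e⁻ (Z=35), I⁻ has 54 e⁻ (Z=53). V⁵⁺ < Ti⁴⁺ (both 18 e⁻, Z=23>22); Ti⁴⁺ < Zr⁴⁺ (same group, period 4 vs 5); Zr⁴⁺ < Y³⁺ (both 36 e⁻, Z=40>39); Y³⁺ < Sr²⁺ (both 36 e⁻, Z=39>38); Sr²⁺ < Rb⁺ (isoelectronic, higher Z=38 is smaller); Rb⁺ < Br⁻ (isoelectronic, higher Z=37 is smaller); Br⁻ < I⁻ (same group, period 4 vs 5).
Full ascending order: V⁵⁺ < Ti⁴⁺ < Zr⁴⁺ < Y³⁺ < Sr²⁺ < Rb⁺ < Br⁻ < I⁻. Counting from the smallest, position 2 is Ti⁴⁺.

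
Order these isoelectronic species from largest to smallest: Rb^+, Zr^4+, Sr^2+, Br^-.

Br^- > Rb^+ > Sr^2+ > Zr^4+

These species are isoelectronic with 36 electrons. The only difference is the number of protons: Zr^4+ (Z=40), Sr^2+ (Z=38), Rb^+ (Z=37), Br^- (Z=35). The strongest nuclear pull (Zr^4+) gives the smallest ion.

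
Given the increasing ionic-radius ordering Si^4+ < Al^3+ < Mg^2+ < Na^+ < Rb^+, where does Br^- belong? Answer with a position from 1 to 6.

6

Electron counts and nuclear charges: Si^4+ has 10 e⁻ (Z=14), Al^3+ has 10 e⁻ (Z=13), Mg^2+ has 10 e⁻ (Z=12), Na^+ has 10 e⁻ (Z=11), Rb^+ has 36 e⁻ (Z=37), Br^- has 36 e⁻ (Z=35). Si^4+ < Al^3+ (isoelectronic, higher Z=14 is smaller); Al^3+ < Mg^2+ (isoelectronic, higher Z=13 is smaller); Mg^2+ < Na^+ (both 10 e⁻, Z=12>11); Na^+ < Rb^+ (same group, period 3 vs 5); Rb^+ < Br^- (isoelectronic, higher Z=37 is smaller).
Putting Br^- in gives Si^4+ < Al^3+ < Mg^2+ < Na^+ < Rb^+ < Br^-; it lands at slot 6.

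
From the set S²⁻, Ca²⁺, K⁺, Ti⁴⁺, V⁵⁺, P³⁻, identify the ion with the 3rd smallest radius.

Ca²⁺

Each ion has 18 electrons. The ranking follows nuclear charge in reverse — greater Z gives a smaller radius. V⁵⁺ (Z=23), Ti⁴⁺ (Z=22), Ca²⁺ (Z=20), K⁺ (Z=19), S²⁻ (Z=16), P³⁻ (Z=15).
So the order is V⁵⁺ < Ti⁴⁺ < Ca²⁺ < K⁺ < S²⁻ < P³⁻; the 3rd-smallest ion is Ca²⁺.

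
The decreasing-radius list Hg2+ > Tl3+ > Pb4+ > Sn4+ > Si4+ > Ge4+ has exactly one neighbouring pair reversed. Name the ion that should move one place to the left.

Ge4+

Scanning neighbour by neighbour, only Si4+/Ge4+ violates a trend: both in group 14 with the same charge; Si4+ (period 3) has the smaller radius. That makes Ge4+ the one sitting a position late relative to where it belongs.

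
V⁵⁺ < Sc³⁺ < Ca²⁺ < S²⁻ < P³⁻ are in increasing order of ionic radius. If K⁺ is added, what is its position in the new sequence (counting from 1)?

4

All of these have 18 electrons (isoelectronic). With the same electron cloud, the ion with the most protons pulls it in tightest. Nuclear charges: V⁵⁺ (Z=23), Sc³⁺ (Z=21), Ca²⁺ (Z=20), K⁺ (Z=19), S²⁻ (Z=16), P³⁻ (Z=15). Highest Z is smallest.
With K⁺ included the full order is V⁵⁺ < Sc³⁺ < Ca²⁺ < K⁺ < S²⁻ < P³⁻, so it takes position 4.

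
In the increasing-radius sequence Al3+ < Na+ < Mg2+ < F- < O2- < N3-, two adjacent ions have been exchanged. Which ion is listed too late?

The pair Na+, Mg2+ is the wrong way round — they are isoelectronic (10 e⁻) and Mg has more protons than Na (12 vs 11), making Mg2+ smaller. All other adjacent pairs agree with periodic trends, so Mg2+ is the misplaced ion.

Mg2+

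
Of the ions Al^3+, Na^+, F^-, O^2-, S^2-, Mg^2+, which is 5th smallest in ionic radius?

First list Z and electron count for each: Al^3+ (Z=13, 10 e⁻), Mg^2+ (Z=12, 10 e⁻), Na^+ (Z=11, 10 e⁻), F^- (Z=9, 10 e⁻), O^2- (Z=8, 10 e⁻), S^2- (Z=16, 18 e⁻). Al^3+ < Mg^2+ (both 10 e⁻, Z=13>12); Mg^2+ < Na^+ (both 10 e⁻, Z=12>11); Na^+ < F^- (isoelectronic, higher Z=11 is smaller); F^- < O^2- (isoelectronic, higher Z=9 is smaller); O^2- < S^2- (same group, 1 shell fewer).
That gives Al^3+ < Mg^2+ < Na^+ < F^- < O^2- < S^2-. From the smallest end, number 5 is O^2-.

O^2-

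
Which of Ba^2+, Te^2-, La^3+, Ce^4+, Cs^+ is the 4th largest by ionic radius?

La^3+

All of these have 54 electrons (isoelectronic). With the same electron cloud, the ion with the most protons pulls it in tightest. Nuclear charges: Ce^4+ (Z=58), La^3+ (Z=57), Ba^2+ (Z=56), Cs^+ (Z=55), Te^2- (Z=52). Highest Z is smallest.
That gives Ce^4+ < La^3+ < Ba^2+ < Cs^+ < Te^2-. From the largest end, number 4 is La^3+.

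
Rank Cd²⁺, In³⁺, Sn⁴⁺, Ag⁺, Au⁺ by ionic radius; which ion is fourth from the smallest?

Tabulating Z and e⁻: Sn⁴⁺: 46 e⁻, Z=50, In³⁺: 46 e⁻, Z=49, Cd²⁺: 46 e⁻, Z=48, Ag⁺: 46 e⁻, Z=47, Au⁺: 78 e⁻, Z=79. Sn⁴⁺ < In³⁺ (isoelectronic, higher Z=50 is smaller); In³⁺ < Cd²⁺ (isoelectronic, higher Z=49 is smaller); Cd²⁺ < Ag⁺ (isoelectronic, higher Z=48 is smaller); Ag⁺ < Au⁺ (same group, period 5 vs 6).
That gives Sn⁴⁺ < In³⁺ < Cd²⁺ < Ag⁺ < Au⁺. From the smallest end, number 4 is Ag⁺.

Ag⁺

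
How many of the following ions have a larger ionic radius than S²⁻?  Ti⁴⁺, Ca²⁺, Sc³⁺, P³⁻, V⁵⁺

1

All of these have 18 electrons (isoelectronic). With the same electron cloud, the ion with the most protons pulls it in tightest. Nuclear charges: V⁵⁺ (Z=23), Ti⁴⁺ (Z=22), Sc³⁺ (Z=21), Ca²⁺ (Z=20), S²⁻ (Z=16), P³⁻ (Z=15). Highest Z is smallest.
Overall: V⁵⁺ < Ti⁴⁺ < Sc³⁺ < Ca²⁺ < S²⁻ < P³⁻. S²⁻ has 4 below it and 1 above. Count: 1.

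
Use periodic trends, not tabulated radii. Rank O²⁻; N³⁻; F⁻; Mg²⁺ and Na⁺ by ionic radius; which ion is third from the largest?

F⁻

Each ion has 10 electrons. The ranking follows nuclear charge in reverse — greater Z gives a smaller radius. Mg²⁺ (Z=12), Na⁺ (Z=11), F⁻ (Z=9), O²⁻ (Z=8), N³⁻ (Z=7).
Ordering: Mg²⁺ < Na⁺ < F⁻ < O²⁻ < N³⁻. The third largest is F⁻.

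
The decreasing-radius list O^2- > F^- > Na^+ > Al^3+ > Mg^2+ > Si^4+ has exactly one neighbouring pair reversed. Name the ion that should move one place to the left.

Compare adjacent ions: they are isoelectronic (10 e⁻) and Al has more protons than Mg (13 vs 12), making Al^3+ smaller — yet in this decreasing list Al^3+ sits before Mg^2+. Nothing else is reversed, so Mg^2+ should move one place to the left.

Mg^2+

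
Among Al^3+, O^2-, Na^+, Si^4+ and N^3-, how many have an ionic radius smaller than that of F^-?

These species are isoelectronic with 10 electrons. The only difference is the number of protons: Si^4+ (Z=14), Al^3+ (Z=13), Na^+ (Z=11), F^- (Z=9), O^2- (Z=8), N^3- (Z=7). The strongest nuclear pull (Si^4+) gives the smallest ion.
Placing each against F^-: smaller — Si^4+, Al^3+, Na^+; larger — O^2-, N^3-. So 3 are smaller.

3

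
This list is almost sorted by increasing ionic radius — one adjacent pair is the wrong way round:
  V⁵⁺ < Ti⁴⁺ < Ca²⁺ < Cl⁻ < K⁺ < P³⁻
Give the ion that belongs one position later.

Scanning neighbour by neighbour, only Cl⁻/K⁺ violates a trend: K⁺ and Cl⁻ share 18 electrons; the higher nuclear charge on K (Z=19) contracts it more, so K⁺ < Cl⁻. That makes Cl⁻ the one sitting a position early relative to where it belongs.

Cl⁻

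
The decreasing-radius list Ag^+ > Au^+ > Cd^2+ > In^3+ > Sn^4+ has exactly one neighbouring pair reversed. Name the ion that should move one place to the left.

Au^+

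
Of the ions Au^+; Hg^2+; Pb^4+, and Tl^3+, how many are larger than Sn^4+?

4

Tabulating Z and e⁻: Sn^4+ has 46 e⁻ (Z=50), Pb^4+ has 78 e⁻ (Z=82), Tl^3+ has 78 e⁻ (Z=81), Hg^2+ has 78 e⁻ (Z=80), Au^+ has 78 e⁻ (Z=79). Sn^4+ < Pb^4+ (same group, period 5 vs 6); Pb^4+ < Tl^3+ (isoelectronic, higher Z=82 is smaller); Tl^3+ < Hg^2+ (both 78 e⁻, Z=81>80); Hg^2+ < Au^+ (isoelectronic, higher Z=80 is smaller).
Relative to Sn^4+, the ions that are larger are Pb^4+, Tl^3+, Hg^2+, Au^+. So 4 are larger.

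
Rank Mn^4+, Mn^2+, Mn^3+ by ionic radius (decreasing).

Same element, different charge: the more highly charged cation has fewer electrons and a greater effective nuclear charge per electron, making Mn^4+ the smallest.

Mn^2+ > Mn^3+ > Mn^4+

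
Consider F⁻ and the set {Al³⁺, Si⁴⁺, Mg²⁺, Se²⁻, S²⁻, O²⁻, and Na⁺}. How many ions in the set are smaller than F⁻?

4

Tabulating Z and e⁻: Si⁴⁺ (Z=14, 10 e⁻), Al³⁺ (Z=13, 10 e⁻), Mg²⁺ (Z=12, 10 e⁻), Na⁺ (Z=11, 10 e⁻), F⁻ (Z=9, 10 e⁻), O²⁻ (Z=8, 10 e⁻), S²⁻ (Z=16, 18 e⁻), Se²⁻ (Z=34, 36 e⁻). Si⁴⁺ < Al³⁺ (isoelectronic, higher Z=14 is smaller); Al³⁺ < Mg²⁺ (both 10 e⁻, Z=13>12); Mg²⁺ < Na⁺ (both 10 e⁻, Z=12>11); Na⁺ < F⁻ (isoelectronic, higher Z=11 is smaller); F⁻ < O²⁻ (isoelectronic, higher Z=9 is smaller); O²⁻ < S²⁻ (same group, period 2 vs 3); S²⁻ < Se²⁻ (same group, period 3 vs 4).
Relative to F⁻, the ions that are smaller are Si⁴⁺, Al³⁺, Mg²⁺, Na⁺. So 4 are smaller.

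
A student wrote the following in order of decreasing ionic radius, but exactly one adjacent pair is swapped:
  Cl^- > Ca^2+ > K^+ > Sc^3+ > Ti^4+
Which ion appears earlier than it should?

Ca^2+

Check each adjacent pair. Ca^2+ and K^+ are reversed: both have 18 electrons but Z(Ca)=20 > Z(K)=19, so Ca^2+ should be the smaller of the two. No other neighbouring pair contradicts the periodic trends, so Ca^2+ is the ion listed too early.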